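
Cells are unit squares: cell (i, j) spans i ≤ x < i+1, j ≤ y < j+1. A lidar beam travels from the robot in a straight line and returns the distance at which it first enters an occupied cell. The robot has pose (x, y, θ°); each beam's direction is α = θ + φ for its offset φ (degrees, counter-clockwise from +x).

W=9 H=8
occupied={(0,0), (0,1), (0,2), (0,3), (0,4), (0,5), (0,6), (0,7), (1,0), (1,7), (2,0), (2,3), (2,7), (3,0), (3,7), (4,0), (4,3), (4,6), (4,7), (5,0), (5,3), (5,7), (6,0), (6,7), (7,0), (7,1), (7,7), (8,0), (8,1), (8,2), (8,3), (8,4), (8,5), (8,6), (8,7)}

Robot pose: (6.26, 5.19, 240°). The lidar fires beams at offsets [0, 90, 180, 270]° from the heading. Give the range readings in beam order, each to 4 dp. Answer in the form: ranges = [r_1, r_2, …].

ranges = [1.3741, 2.0092, 2.0900, 1.6200]

beam 1: φ=0°, α=240°
  cosα=-0.5000 sinα=-0.8660 | (6,5) | tMaxX 0.5200 tMaxY 0.2194 | tΔX 2.0000 tΔY 1.1547
    t=0.2194 [y] (6,4)
    t=0.5200 [x] (5,4)
    t=1.3741 [y] (5,3) — stop
  → r_1 = 1.3741
beam 2: φ=90°, α=330°
  cosα=0.8660 sinα=-0.5000 | (6,5) | tMaxX 0.8545 tMaxY 0.3800 | tΔX 1.1547 tΔY 2.0000
    t=0.3800 [y] (6,4)
    t=0.8545 [x] (7,4)
    t=2.0092 [x] (8,4) — stop
  → r_2 = 2.0092
beam 3: φ=180°, α=60°
  cosα=0.5000 sinα=0.8660 | (6,5) | tMaxX 1.4800 tMaxY 0.9353 | tΔX 2.0000 tΔY 1.1547
    t=0.9353 [y] (6,6)
    t=1.4800 [x] (7,6)
    t=2.0900 [y] (7,7) — stop
  → r_3 = 2.0900
beam 4: φ=270°, α=150°
  cosα=-0.8660 sinα=0.5000 | (6,5) | tMaxX 0.3002 tMaxY 1.6200 | tΔX 1.1547 tΔY 2.0000
    t=0.3002 [x] (5,5)
    t=1.4549 [x] (4,5)
    t=1.6200 [y] (4,6) — stop
  → r_4 = 1.6200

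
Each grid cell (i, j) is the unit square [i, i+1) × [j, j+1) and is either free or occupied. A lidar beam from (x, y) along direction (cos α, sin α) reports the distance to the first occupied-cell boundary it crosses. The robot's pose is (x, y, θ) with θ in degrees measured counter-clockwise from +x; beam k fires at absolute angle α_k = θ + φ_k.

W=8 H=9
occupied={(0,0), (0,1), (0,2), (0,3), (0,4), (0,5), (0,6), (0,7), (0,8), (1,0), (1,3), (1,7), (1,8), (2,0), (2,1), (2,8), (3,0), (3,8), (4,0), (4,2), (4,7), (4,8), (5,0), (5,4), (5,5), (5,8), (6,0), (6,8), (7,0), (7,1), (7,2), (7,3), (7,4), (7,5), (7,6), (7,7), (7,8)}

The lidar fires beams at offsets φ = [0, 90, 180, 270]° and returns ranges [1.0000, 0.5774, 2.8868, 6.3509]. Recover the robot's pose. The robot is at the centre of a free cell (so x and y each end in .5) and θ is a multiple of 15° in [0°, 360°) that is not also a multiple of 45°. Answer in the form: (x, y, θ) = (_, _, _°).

(x, y, θ) = (4.5, 6.5, 330°)

The pose lattice has 35·16 = 560 candidates. Test each by forward raycasting.
  (2.5, 4.5, 300°): beam 1 = 4.0415 ≠ 1.0000 ✗
  (5.5, 1.5, 150°): beam 3 = 1.0000 ≠ 2.8868 ✗
  (3.5, 4.5, 165°): beam 1 = 2.5882 ≠ 1.0000 ✗
  (4.5, 4.5, 285°): beam 1 = 1.5529 ≠ 1.0000 ✗
  …
  (4.5, 6.5, 330°): r_1=1.0000, r_2=0.5774, r_3=2.8868, r_4=6.3509 — all match ✓
Unique over the lattice → pose = (4.5, 6.5, 330°).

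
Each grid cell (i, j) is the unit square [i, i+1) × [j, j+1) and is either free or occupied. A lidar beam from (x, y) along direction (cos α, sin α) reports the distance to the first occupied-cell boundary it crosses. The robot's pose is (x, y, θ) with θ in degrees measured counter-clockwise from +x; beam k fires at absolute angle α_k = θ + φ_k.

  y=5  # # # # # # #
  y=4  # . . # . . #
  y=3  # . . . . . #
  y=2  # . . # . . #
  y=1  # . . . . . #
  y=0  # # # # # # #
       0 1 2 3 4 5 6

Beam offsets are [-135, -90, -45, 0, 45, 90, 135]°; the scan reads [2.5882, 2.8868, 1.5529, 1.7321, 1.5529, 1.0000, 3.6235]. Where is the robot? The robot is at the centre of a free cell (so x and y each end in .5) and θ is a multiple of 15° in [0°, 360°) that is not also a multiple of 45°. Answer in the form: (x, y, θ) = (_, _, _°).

(x, y, θ) = (4.5, 3.5, 30°)

Candidates: 18 free-cell centres × 16 headings = 288 poses. Raycast each; keep the one whose scan matches to 4 dp.
  (1.5, 3.5, 330°): beam 1 = 0.5176 ≠ 2.5882 ✗
  (4.5, 1.5, 60°): beam 1 = 0.5176 ≠ 2.5882 ✗
  (5.5, 2.5, 15°): beam 1 = 1.7321 ≠ 2.5882 ✗
  …
  (4.5, 3.5, 30°): r_1=2.5882, r_2=2.8868, r_3=1.5529, r_4=1.7321, r_5=1.5529, r_6=1.0000, r_7=3.6235 — all match ✓
Unique over the lattice → pose = (4.5, 3.5, 30°).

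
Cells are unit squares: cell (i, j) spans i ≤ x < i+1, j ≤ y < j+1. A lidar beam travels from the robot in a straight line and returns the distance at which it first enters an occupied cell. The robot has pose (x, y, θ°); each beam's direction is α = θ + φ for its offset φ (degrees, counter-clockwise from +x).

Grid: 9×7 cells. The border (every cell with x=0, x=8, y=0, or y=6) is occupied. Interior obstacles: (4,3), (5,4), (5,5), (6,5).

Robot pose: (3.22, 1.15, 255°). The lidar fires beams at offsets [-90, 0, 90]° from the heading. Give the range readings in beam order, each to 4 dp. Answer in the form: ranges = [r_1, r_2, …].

beam 1: φ=-90°, α=165°
  d=(-0.9659,0.2588)  start (3,1)  tX=0.2278 tY=3.2841  stride 1/|dx|=1.0353 1/|dy|=3.8637
    cross x-line → (2,1), t=0.2278
    cross x-line → (1,1), t=1.2630
    cross x-line → (0,1), t=2.2983 (wall)
  → r_1 = 2.2983
beam 2: φ=0°, α=255°
  d=(-0.2588,-0.9659)  start (3,1)  tX=0.8500 tY=0.1553  stride 1/|dx|=3.8637 1/|dy|=1.0353
    cross y-line → (3,0), t=0.1553 (wall)
  → r_2 = 0.1553
beam 3: φ=90°, α=345°
  d=(0.9659,-0.2588)  start (3,1)  tX=0.8075 tY=0.5796  stride 1/|dx|=1.0353 1/|dy|=3.8637
    cross y-line → (3,0), t=0.5796 (wall)
  → r_3 = 0.5796

ranges = [2.2983, 0.1553, 0.5796]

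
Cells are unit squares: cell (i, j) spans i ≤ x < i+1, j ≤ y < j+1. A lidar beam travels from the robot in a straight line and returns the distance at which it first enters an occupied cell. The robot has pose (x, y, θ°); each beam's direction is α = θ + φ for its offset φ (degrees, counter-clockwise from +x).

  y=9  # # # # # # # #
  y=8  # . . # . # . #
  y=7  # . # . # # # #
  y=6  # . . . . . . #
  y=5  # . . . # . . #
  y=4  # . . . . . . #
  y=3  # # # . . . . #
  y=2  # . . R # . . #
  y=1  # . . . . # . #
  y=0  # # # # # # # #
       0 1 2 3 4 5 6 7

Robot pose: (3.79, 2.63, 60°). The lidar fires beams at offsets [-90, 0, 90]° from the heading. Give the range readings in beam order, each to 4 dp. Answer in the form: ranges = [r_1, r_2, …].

ranges = [0.2425, 0.4200, 0.9122]

beam 1: φ=-90°, α=330°
  direction (0.8660, -0.5000); cell (3,2); t to first gridline: x 0.2425, y 1.2600 (then +1.1547 / +2.0000)
    (4,2) via x @ 0.2425  # hit
  → r_1 = 0.2425
beam 2: φ=0°, α=60°
  direction (0.5000, 0.8660); cell (3,2); t to first gridline: x 0.4200, y 0.4272 (then +2.0000 / +1.1547)
    (4,2) via x @ 0.4200  # hit
  → r_2 = 0.4200
beam 3: φ=90°, α=150°
  direction (-0.8660, 0.5000); cell (3,2); t to first gridline: x 0.9122, y 0.7400 (then +1.1547 / +2.0000)
    (3,3) via y @ 0.7400
    (2,3) via x @ 0.9122  # hit
  → r_3 = 0.9122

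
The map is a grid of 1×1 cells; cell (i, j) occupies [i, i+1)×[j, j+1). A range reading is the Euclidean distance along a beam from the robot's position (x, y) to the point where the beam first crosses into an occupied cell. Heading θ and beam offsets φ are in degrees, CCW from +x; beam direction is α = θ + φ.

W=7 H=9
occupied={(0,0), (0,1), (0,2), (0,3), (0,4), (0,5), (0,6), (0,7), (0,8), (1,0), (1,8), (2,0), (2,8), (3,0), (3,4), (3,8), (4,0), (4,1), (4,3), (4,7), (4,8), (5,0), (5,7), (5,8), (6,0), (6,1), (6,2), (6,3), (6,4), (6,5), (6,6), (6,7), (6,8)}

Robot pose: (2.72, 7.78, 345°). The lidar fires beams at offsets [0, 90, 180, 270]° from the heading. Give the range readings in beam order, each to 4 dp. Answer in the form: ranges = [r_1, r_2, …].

ranges = [1.3252, 0.2278, 0.8500, 6.6456]

beam 1: φ=0°, α=345°
  d=(0.9659,-0.2588)  start (2,7)  tX=0.2899 tY=3.0137  stride 1/|dx|=1.0353 1/|dy|=3.8637
    cross x-line → (3,7), t=0.2899
    cross x-line → (4,7), t=1.3252 (wall)
  → r_1 = 1.3252
beam 2: φ=90°, α=75°
  d=(0.2588,0.9659)  start (2,7)  tX=1.0818 tY=0.2278  stride 1/|dx|=3.8637 1/|dy|=1.0353
    cross y-line → (2,8), t=0.2278 (wall)
  → r_2 = 0.2278
beam 3: φ=180°, α=165°
  d=(-0.9659,0.2588)  start (2,7)  tX=0.7454 tY=0.8500  stride 1/|dx|=1.0353 1/|dy|=3.8637
    cross x-line → (1,7), t=0.7454
    cross y-line → (1,8), t=0.8500 (wall)
  → r_3 = 0.8500
beam 4: φ=270°, α=255°
  d=(-0.2588,-0.9659)  start (2,7)  tX=2.7819 tY=0.8075  stride 1/|dx|=3.8637 1/|dy|=1.0353
    cross y-line → (2,6), t=0.8075
    cross y-line → (2,5), t=1.8428
    cross x-line → (1,5), t=2.7819
    cross y-line → (1,4), t=2.8781
    cross y-line → (1,3), t=3.9133
    cross y-line → (1,2), t=4.9486
    cross y-line → (1,1), t=5.9839
    cross x-line → (0,1), t=6.6456 (wall)
  → r_4 = 6.6456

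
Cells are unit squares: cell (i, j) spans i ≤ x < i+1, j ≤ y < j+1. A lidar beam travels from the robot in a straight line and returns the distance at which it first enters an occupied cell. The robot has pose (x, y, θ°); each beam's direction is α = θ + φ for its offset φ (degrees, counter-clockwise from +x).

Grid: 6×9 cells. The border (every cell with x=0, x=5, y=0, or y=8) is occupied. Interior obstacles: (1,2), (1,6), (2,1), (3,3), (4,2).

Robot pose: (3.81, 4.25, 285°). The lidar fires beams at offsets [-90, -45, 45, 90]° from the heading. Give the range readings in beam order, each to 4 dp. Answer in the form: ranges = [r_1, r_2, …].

ranges = [2.9091, 0.2887, 1.3741, 1.2320]

beam 1: φ=-90°, α=195°
  d=(-0.9659,-0.2588)  start (3,4)  tX=0.8386 tY=0.9659  stride 1/|dx|=1.0353 1/|dy|=3.8637
    cross x-line → (2,4), t=0.8386
    cross y-line → (2,3), t=0.9659
    cross x-line → (1,3), t=1.8738
    cross x-line → (0,3), t=2.9091 (wall)
  → r_1 = 2.9091
beam 2: φ=-45°, α=240°
  d=(-0.5000,-0.8660)  start (3,4)  tX=1.6200 tY=0.2887  stride 1/|dx|=2.0000 1/|dy|=1.1547
    cross y-line → (3,3), t=0.2887 (wall)
  → r_2 = 0.2887
beam 3: φ=45°, α=330°
  d=(0.8660,-0.5000)  start (3,4)  tX=0.2194 tY=0.5000  stride 1/|dx|=1.1547 1/|dy|=2.0000
    cross x-line → (4,4), t=0.2194
    cross y-line → (4,3), t=0.5000
    cross x-line → (5,3), t=1.3741 (wall)
  → r_3 = 1.3741
beam 4: φ=90°, α=15°
  d=(0.9659,0.2588)  start (3,4)  tX=0.1967 tY=2.8978  stride 1/|dx|=1.0353 1/|dy|=3.8637
    cross x-line → (4,4), t=0.1967
    cross x-line → (5,4), t=1.2320 (wall)
  → r_4 = 1.2320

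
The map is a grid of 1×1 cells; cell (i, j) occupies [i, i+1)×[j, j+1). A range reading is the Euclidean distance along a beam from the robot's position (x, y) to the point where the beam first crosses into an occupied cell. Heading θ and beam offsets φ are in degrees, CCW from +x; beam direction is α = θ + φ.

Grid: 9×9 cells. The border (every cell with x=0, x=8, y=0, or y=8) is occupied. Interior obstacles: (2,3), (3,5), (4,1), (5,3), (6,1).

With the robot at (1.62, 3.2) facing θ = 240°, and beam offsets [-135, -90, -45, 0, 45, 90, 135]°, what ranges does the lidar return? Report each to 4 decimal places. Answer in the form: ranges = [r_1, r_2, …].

beam 1: φ=-135°, α=105°
  dir = (cos 105°, sin 105°) = (-0.2588, 0.9659); from cell (1,3)
  next x-line at t=2.3955, next y-line at t=0.8282; Δt_x=3.8637, Δt_y=1.0353
    y: enter (1,4) at t=0.8282
    y: enter (1,5) at t=1.8635
    x: enter (0,5) at t=2.3955 ← occupied
  → r_1 = 2.3955
beam 2: φ=-90°, α=150°
  dir = (cos 150°, sin 150°) = (-0.8660, 0.5000); from cell (1,3)
  next x-line at t=0.7159, next y-line at t=1.6000; Δt_x=1.1547, Δt_y=2.0000
    x: enter (0,3) at t=0.7159 ← occupied
  → r_2 = 0.7159
beam 3: φ=-45°, α=195°
  dir = (cos 195°, sin 195°) = (-0.9659, -0.2588); from cell (1,3)
  next x-line at t=0.6419, next y-line at t=0.7727; Δt_x=1.0353, Δt_y=3.8637
    x: enter (0,3) at t=0.6419 ← occupied
  → r_3 = 0.6419
beam 4: φ=0°, α=240°
  dir = (cos 240°, sin 240°) = (-0.5000, -0.8660); from cell (1,3)
  next x-line at t=1.2400, next y-line at t=0.2309; Δt_x=2.0000, Δt_y=1.1547
    y: enter (1,2) at t=0.2309
    x: enter (0,2) at t=1.2400 ← occupied
  → r_4 = 1.2400
beam 5: φ=45°, α=285°
  dir = (cos 285°, sin 285°) = (0.2588, -0.9659); from cell (1,3)
  next x-line at t=1.4682, next y-line at t=0.2071; Δt_x=3.8637, Δt_y=1.0353
    y: enter (1,2) at t=0.2071
    y: enter (1,1) at t=1.2423
    x: enter (2,1) at t=1.4682
    y: enter (2,0) at t=2.2776 ← occupied
  → r_5 = 2.2776
beam 6: φ=90°, α=330°
  dir = (cos 330°, sin 330°) = (0.8660, -0.5000); from cell (1,3)
  next x-line at t=0.4388, next y-line at t=0.4000; Δt_x=1.1547, Δt_y=2.0000
    y: enter (1,2) at t=0.4000
    x: enter (2,2) at t=0.4388
    x: enter (3,2) at t=1.5935
    y: enter (3,1) at t=2.4000
    x: enter (4,1) at t=2.7482 ← occupied
  → r_6 = 2.7482
beam 7: φ=135°, α=15°
  dir = (cos 15°, sin 15°) = (0.9659, 0.2588); from cell (1,3)
  next x-line at t=0.3934, next y-line at t=3.0910; Δt_x=1.0353, Δt_y=3.8637
    x: enter (2,3) at t=0.3934 ← occupied
  → r_7 = 0.3934

ranges = [2.3955, 0.7159, 0.6419, 1.2400, 2.2776, 2.7482, 0.3934]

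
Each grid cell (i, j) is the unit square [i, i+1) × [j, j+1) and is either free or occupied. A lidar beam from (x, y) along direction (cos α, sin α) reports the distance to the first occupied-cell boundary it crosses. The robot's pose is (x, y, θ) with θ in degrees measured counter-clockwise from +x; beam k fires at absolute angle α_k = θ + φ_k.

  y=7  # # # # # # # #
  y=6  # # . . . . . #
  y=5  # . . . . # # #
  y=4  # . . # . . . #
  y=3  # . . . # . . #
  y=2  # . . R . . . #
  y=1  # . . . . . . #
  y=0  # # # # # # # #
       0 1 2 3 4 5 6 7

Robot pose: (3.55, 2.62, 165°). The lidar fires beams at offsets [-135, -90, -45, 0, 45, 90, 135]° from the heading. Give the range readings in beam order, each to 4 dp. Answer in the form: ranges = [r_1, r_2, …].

beam 1: φ=-135°, α=30°
  dir = (cos 30°, sin 30°) = (0.8660, 0.5000); from cell (3,2)
  next x-line at t=0.5196, next y-line at t=0.7600; Δt_x=1.1547, Δt_y=2.0000
    x: enter (4,2) at t=0.5196
    y: enter (4,3) at t=0.7600 ← occupied
  → r_1 = 0.7600
beam 2: φ=-90°, α=75°
  dir = (cos 75°, sin 75°) = (0.2588, 0.9659); from cell (3,2)
  next x-line at t=1.7387, next y-line at t=0.3934; Δt_x=3.8637, Δt_y=1.0353
    y: enter (3,3) at t=0.3934
    y: enter (3,4) at t=1.4287 ← occupied
  → r_2 = 1.4287
beam 3: φ=-45°, α=120°
  dir = (cos 120°, sin 120°) = (-0.5000, 0.8660); from cell (3,2)
  next x-line at t=1.1000, next y-line at t=0.4388; Δt_x=2.0000, Δt_y=1.1547
    y: enter (3,3) at t=0.4388
    x: enter (2,3) at t=1.1000
    y: enter (2,4) at t=1.5935
    y: enter (2,5) at t=2.7482
    x: enter (1,5) at t=3.1000
    y: enter (1,6) at t=3.9029 ← occupied
  → r_3 = 3.9029
beam 4: φ=0°, α=165°
  dir = (cos 165°, sin 165°) = (-0.9659, 0.2588); from cell (3,2)
  next x-line at t=0.5694, next y-line at t=1.4682; Δt_x=1.0353, Δt_y=3.8637
    x: enter (2,2) at t=0.5694
    y: enter (2,3) at t=1.4682
    x: enter (1,3) at t=1.6047
    x: enter (0,3) at t=2.6400 ← occupied
  → r_4 = 2.6400
beam 5: φ=45°, α=210°
  dir = (cos 210°, sin 210°) = (-0.8660, -0.5000); from cell (3,2)
  next x-line at t=0.6351, next y-line at t=1.2400; Δt_x=1.1547, Δt_y=2.0000
    x: enter (2,2) at t=0.6351
    y: enter (2,1) at t=1.2400
    x: enter (1,1) at t=1.7898
    x: enter (0,1) at t=2.9445 ← occupied
  → r_5 = 2.9445
beam 6: φ=90°, α=255°
  dir = (cos 255°, sin 255°) = (-0.2588, -0.9659); from cell (3,2)
  next x-line at t=2.1250, next y-line at t=0.6419; Δt_x=3.8637, Δt_y=1.0353
    y: enter (3,1) at t=0.6419
    y: enter (3,0) at t=1.6771 ← occupied
  → r_6 = 1.6771
beam 7: φ=135°, α=300°
  dir = (cos 300°, sin 300°) = (0.5000, -0.8660); from cell (3,2)
  next x-line at t=0.9000, next y-line at t=0.7159; Δt_x=2.0000, Δt_y=1.1547
    y: enter (3,1) at t=0.7159
    x: enter (4,1) at t=0.9000
    y: enter (4,0) at t=1.8706 ← occupied
  → r_7 = 1.8706

ranges = [0.7600, 1.4287, 3.9029, 2.6400, 2.9445, 1.6771, 1.8706]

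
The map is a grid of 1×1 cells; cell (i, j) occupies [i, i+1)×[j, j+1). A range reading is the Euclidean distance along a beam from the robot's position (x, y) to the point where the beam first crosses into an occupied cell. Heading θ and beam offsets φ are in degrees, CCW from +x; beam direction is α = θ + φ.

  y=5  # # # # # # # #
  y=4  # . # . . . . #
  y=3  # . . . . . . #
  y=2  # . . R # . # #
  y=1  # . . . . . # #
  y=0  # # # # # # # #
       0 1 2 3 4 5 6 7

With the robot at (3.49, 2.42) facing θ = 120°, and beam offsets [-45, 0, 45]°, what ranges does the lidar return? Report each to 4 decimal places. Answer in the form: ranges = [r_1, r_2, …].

beam 1: φ=-45°, α=75°
  d=(0.2588,0.9659)  start (3,2)  tX=1.9705 tY=0.6005  stride 1/|dx|=3.8637 1/|dy|=1.0353
    cross y-line → (3,3), t=0.6005
    cross y-line → (3,4), t=1.6357
    cross x-line → (4,4), t=1.9705
    cross y-line → (4,5), t=2.6710 (wall)
  → r_1 = 2.6710
beam 2: φ=0°, α=120°
  d=(-0.5000,0.8660)  start (3,2)  tX=0.9800 tY=0.6697  stride 1/|dx|=2.0000 1/|dy|=1.1547
    cross y-line → (3,3), t=0.6697
    cross x-line → (2,3), t=0.9800
    cross y-line → (2,4), t=1.8244 (wall)
  → r_2 = 1.8244
beam 3: φ=45°, α=165°
  d=(-0.9659,0.2588)  start (3,2)  tX=0.5073 tY=2.2409  stride 1/|dx|=1.0353 1/|dy|=3.8637
    cross x-line → (2,2), t=0.5073
    cross x-line → (1,2), t=1.5426
    cross y-line → (1,3), t=2.2409
    cross x-line → (0,3), t=2.5778 (wall)
  → r_3 = 2.5778

ranges = [2.6710, 1.8244, 2.5778]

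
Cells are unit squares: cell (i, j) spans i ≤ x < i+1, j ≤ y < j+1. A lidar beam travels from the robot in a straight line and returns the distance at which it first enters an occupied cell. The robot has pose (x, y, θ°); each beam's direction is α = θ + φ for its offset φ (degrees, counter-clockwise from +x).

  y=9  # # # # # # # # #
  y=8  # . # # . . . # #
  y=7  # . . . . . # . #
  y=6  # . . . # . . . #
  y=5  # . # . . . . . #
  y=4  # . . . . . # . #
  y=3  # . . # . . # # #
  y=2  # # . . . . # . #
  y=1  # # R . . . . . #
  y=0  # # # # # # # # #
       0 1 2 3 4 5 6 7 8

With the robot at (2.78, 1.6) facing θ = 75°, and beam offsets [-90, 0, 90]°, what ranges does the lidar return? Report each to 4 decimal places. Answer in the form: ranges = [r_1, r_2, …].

ranges = [2.3182, 1.4494, 0.8075]

beam 1: φ=-90°, α=345°
  dir = (cos 345°, sin 345°) = (0.9659, -0.2588); from cell (2,1)
  next x-line at t=0.2278, next y-line at t=2.3182; Δt_x=1.0353, Δt_y=3.8637
    x: enter (3,1) at t=0.2278
    x: enter (4,1) at t=1.2630
    x: enter (5,1) at t=2.2983
    y: enter (5,0) at t=2.3182 ← occupied
  → r_1 = 2.3182
beam 2: φ=0°, α=75°
  dir = (cos 75°, sin 75°) = (0.2588, 0.9659); from cell (2,1)
  next x-line at t=0.8500, next y-line at t=0.4141; Δt_x=3.8637, Δt_y=1.0353
    y: enter (2,2) at t=0.4141
    x: enter (3,2) at t=0.8500
    y: enter (3,3) at t=1.4494 ← occupied
  → r_2 = 1.4494
beam 3: φ=90°, α=165°
  dir = (cos 165°, sin 165°) = (-0.9659, 0.2588); from cell (2,1)
  next x-line at t=0.8075, next y-line at t=1.5455; Δt_x=1.0353, Δt_y=3.8637
    x: enter (1,1) at t=0.8075 ← occupied
  → r_3 = 0.8075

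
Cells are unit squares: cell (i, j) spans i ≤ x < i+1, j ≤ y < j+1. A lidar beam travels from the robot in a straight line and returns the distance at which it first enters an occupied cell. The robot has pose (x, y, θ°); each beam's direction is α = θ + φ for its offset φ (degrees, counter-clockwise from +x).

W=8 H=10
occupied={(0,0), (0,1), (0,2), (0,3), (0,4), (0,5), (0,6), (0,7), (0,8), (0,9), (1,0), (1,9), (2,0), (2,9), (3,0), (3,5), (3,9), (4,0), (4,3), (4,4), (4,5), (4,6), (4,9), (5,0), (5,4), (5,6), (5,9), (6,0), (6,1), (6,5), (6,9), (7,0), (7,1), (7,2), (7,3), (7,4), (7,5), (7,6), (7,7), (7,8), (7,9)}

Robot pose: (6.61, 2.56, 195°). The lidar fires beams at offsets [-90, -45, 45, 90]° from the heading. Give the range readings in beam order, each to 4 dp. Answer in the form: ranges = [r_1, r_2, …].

beam 1: φ=-90°, α=105°
  dir = (cos 105°, sin 105°) = (-0.2588, 0.9659); from cell (6,2)
  next x-line at t=2.3569, next y-line at t=0.4555; Δt_x=3.8637, Δt_y=1.0353
    y: enter (6,3) at t=0.4555
    y: enter (6,4) at t=1.4908
    x: enter (5,4) at t=2.3569 ← occupied
  → r_1 = 2.3569
beam 2: φ=-45°, α=150°
  dir = (cos 150°, sin 150°) = (-0.8660, 0.5000); from cell (6,2)
  next x-line at t=0.7044, next y-line at t=0.8800; Δt_x=1.1547, Δt_y=2.0000
    x: enter (5,2) at t=0.7044
    y: enter (5,3) at t=0.8800
    x: enter (4,3) at t=1.8591 ← occupied
  → r_2 = 1.8591
beam 3: φ=45°, α=240°
  dir = (cos 240°, sin 240°) = (-0.5000, -0.8660); from cell (6,2)
  next x-line at t=1.2200, next y-line at t=0.6466; Δt_x=2.0000, Δt_y=1.1547
    y: enter (6,1) at t=0.6466 ← occupied
  → r_3 = 0.6466
beam 4: φ=90°, α=285°
  dir = (cos 285°, sin 285°) = (0.2588, -0.9659); from cell (6,2)
  next x-line at t=1.5068, next y-line at t=0.5798; Δt_x=3.8637, Δt_y=1.0353
    y: enter (6,1) at t=0.5798 ← occupied
  → r_4 = 0.5798

ranges = [2.3569, 1.8591, 0.6466, 0.5798]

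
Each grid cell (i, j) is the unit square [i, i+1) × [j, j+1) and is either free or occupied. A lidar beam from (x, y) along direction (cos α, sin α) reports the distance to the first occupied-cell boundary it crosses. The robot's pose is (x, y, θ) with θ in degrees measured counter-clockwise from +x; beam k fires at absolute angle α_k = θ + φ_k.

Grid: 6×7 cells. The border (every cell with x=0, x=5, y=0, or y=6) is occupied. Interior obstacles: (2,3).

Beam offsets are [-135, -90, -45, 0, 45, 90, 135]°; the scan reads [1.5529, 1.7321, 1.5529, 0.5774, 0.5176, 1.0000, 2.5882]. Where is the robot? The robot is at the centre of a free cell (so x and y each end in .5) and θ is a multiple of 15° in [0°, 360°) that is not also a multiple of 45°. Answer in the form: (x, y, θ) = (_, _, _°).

Enumerate (i+0.5, j+0.5, θ) over the 19 free cells and 16 admissible headings. For each, cast all 7 beams and compare to the given ranges.
  (4.5, 3.5, 330°): beam 2 = 2.8868 ≠ 1.7321 ✗
  (3.5, 4.5, 150°): beam 4 = 2.8868 ≠ 0.5774 ✗
  (4.5, 4.5, 105°): beam 1 = 0.5774 ≠ 1.5529 ✗
  …
  (2.5, 1.5, 240°): r_1=1.5529, r_2=1.7321, r_3=1.5529, r_4=0.5774, r_5=0.5176, r_6=1.0000, r_7=2.5882 — all match ✓
Unique over the lattice → pose = (2.5, 1.5, 240°).

(x, y, θ) = (2.5, 1.5, 240°)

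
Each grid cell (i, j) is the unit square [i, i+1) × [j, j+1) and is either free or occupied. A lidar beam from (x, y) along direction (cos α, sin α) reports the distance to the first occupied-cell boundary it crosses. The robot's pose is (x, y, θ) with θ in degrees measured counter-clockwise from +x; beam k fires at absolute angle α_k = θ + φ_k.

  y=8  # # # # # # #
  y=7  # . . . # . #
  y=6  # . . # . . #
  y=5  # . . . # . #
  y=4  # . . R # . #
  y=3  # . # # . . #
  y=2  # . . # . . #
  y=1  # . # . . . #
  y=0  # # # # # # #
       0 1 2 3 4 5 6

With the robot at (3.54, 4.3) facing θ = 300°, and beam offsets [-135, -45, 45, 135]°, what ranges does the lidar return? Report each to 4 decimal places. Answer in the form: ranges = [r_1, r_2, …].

ranges = [2.6296, 0.3106, 0.4762, 1.7600]

beam 1: φ=-135°, α=165°
  cosα=-0.9659 sinα=0.2588 | (3,4) | tMaxX 0.5590 tMaxY 2.7046 | tΔX 1.0353 tΔY 3.8637
    t=0.5590 [x] (2,4)
    t=1.5943 [x] (1,4)
    t=2.6296 [x] (0,4) — stop
  → r_1 = 2.6296
beam 2: φ=-45°, α=255°
  cosα=-0.2588 sinα=-0.9659 | (3,4) | tMaxX 2.0864 tMaxY 0.3106 | tΔX 3.8637 tΔY 1.0353
    t=0.3106 [y] (3,3) — stop
  → r_2 = 0.3106
beam 3: φ=45°, α=345°
  cosα=0.9659 sinα=-0.2588 | (3,4) | tMaxX 0.4762 tMaxY 1.1591 | tΔX 1.0353 tΔY 3.8637
    t=0.4762 [x] (4,4) — stop
  → r_3 = 0.4762
beam 4: φ=135°, α=75°
  cosα=0.2588 sinα=0.9659 | (3,4) | tMaxX 1.7773 tMaxY 0.7247 | tΔX 3.8637 tΔY 1.0353
    t=0.7247 [y] (3,5)
    t=1.7600 [y] (3,6) — stop
  → r_4 = 1.7600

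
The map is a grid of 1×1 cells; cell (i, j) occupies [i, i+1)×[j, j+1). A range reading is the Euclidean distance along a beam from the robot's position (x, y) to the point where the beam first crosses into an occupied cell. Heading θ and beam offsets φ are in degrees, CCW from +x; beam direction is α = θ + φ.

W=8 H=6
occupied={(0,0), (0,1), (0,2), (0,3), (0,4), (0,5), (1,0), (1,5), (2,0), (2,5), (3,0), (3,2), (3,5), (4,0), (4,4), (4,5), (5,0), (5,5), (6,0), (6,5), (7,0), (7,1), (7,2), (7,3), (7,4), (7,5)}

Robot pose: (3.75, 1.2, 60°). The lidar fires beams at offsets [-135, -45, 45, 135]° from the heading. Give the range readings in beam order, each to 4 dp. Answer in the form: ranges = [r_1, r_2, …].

beam 1: φ=-135°, α=285°
  cosα=0.2588 sinα=-0.9659 | (3,1) | tMaxX 0.9659 tMaxY 0.2071 | tΔX 3.8637 tΔY 1.0353
    t=0.2071 [y] (3,0) — stop
  → r_1 = 0.2071
beam 2: φ=-45°, α=15°
  cosα=0.9659 sinα=0.2588 | (3,1) | tMaxX 0.2588 tMaxY 3.0910 | tΔX 1.0353 tΔY 3.8637
    t=0.2588 [x] (4,1)
    t=1.2941 [x] (5,1)
    t=2.3294 [x] (6,1)
    t=3.0910 [y] (6,2)
    t=3.3646 [x] (7,2) — stop
  → r_2 = 3.3646
beam 3: φ=45°, α=105°
  cosα=-0.2588 sinα=0.9659 | (3,1) | tMaxX 2.8978 tMaxY 0.8282 | tΔX 3.8637 tΔY 1.0353
    t=0.8282 [y] (3,2) — stop
  → r_3 = 0.8282
beam 4: φ=135°, α=195°
  cosα=-0.9659 sinα=-0.2588 | (3,1) | tMaxX 0.7765 tMaxY 0.7727 | tΔX 1.0353 tΔY 3.8637
    t=0.7727 [y] (3,0) — stop
  → r_4 = 0.7727

ranges = [0.2071, 3.3646, 0.8282, 0.7727]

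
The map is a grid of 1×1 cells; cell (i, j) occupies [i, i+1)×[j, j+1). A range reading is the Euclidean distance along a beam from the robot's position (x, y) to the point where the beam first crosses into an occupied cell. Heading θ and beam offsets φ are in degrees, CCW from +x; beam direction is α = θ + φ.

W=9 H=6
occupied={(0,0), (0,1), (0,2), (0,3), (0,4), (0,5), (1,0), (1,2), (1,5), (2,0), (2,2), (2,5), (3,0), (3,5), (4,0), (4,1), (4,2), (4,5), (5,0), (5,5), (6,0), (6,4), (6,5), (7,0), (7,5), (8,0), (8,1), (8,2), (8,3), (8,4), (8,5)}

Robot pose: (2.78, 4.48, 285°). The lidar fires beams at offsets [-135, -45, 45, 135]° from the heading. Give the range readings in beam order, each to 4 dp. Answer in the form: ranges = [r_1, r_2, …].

ranges = [1.0400, 1.7090, 6.0275, 0.6004]

beam 1: φ=-135°, α=150°
  cosα=-0.8660 sinα=0.5000 | (2,4) | tMaxX 0.9007 tMaxY 1.0400 | tΔX 1.1547 tΔY 2.0000
    t=0.9007 [x] (1,4)
    t=1.0400 [y] (1,5) — stop
  → r_1 = 1.0400
beam 2: φ=-45°, α=240°
  cosα=-0.5000 sinα=-0.8660 | (2,4) | tMaxX 1.5600 tMaxY 0.5543 | tΔX 2.0000 tΔY 1.1547
    t=0.5543 [y] (2,3)
    t=1.5600 [x] (1,3)
    t=1.7090 [y] (1,2) — stop
  → r_2 = 1.7090
beam 3: φ=45°, α=330°
  cosα=0.8660 sinα=-0.5000 | (2,4) | tMaxX 0.2540 tMaxY 0.9600 | tΔX 1.1547 tΔY 2.0000
    t=0.2540 [x] (3,4)
    t=0.9600 [y] (3,3)
    t=1.4087 [x] (4,3)
    t=2.5634 [x] (5,3)
    t=2.9600 [y] (5,2)
    t=3.7181 [x] (6,2)
    t=4.8728 [x] (7,2)
    t=4.9600 [y] (7,1)
    t=6.0275 [x] (8,1) — stop
  → r_3 = 6.0275
beam 4: φ=135°, α=60°
  cosα=0.5000 sinα=0.8660 | (2,4) | tMaxX 0.4400 tMaxY 0.6004 | tΔX 2.0000 tΔY 1.1547
    t=0.4400 [x] (3,4)
    t=0.6004 [y] (3,5) — stop
  → r_4 = 0.6004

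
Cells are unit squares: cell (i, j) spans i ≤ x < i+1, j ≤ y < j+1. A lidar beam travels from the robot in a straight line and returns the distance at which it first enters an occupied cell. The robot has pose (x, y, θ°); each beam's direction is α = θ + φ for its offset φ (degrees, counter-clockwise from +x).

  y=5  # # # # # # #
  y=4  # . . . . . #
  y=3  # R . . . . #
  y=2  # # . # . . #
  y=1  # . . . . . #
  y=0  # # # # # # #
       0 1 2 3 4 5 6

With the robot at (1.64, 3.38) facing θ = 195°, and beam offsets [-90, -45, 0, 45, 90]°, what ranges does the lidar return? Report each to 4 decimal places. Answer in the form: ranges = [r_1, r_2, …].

beam 1: φ=-90°, α=105°
  direction (-0.2588, 0.9659); cell (1,3); t to first gridline: x 2.4728, y 0.6419 (then +3.8637 / +1.0353)
    (1,4) via y @ 0.6419
    (1,5) via y @ 1.6771  # hit
  → r_1 = 1.6771
beam 2: φ=-45°, α=150°
  direction (-0.8660, 0.5000); cell (1,3); t to first gridline: x 0.7390, y 1.2400 (then +1.1547 / +2.0000)
    (0,3) via x @ 0.7390  # hit
  → r_2 = 0.7390
beam 3: φ=0°, α=195°
  direction (-0.9659, -0.2588); cell (1,3); t to first gridline: x 0.6626, y 1.4682 (then +1.0353 / +3.8637)
    (0,3) via x @ 0.6626  # hit
  → r_3 = 0.6626
beam 4: φ=45°, α=240°
  direction (-0.5000, -0.8660); cell (1,3); t to first gridline: x 1.2800, y 0.4388 (then +2.0000 / +1.1547)
    (1,2) via y @ 0.4388  # hit
  → r_4 = 0.4388
beam 5: φ=90°, α=285°
  direction (0.2588, -0.9659); cell (1,3); t to first gridline: x 1.3909, y 0.3934 (then +3.8637 / +1.0353)
    (1,2) via y @ 0.3934  # hit
  → r_5 = 0.3934

ranges = [1.6771, 0.7390, 0.6626, 0.4388, 0.3934]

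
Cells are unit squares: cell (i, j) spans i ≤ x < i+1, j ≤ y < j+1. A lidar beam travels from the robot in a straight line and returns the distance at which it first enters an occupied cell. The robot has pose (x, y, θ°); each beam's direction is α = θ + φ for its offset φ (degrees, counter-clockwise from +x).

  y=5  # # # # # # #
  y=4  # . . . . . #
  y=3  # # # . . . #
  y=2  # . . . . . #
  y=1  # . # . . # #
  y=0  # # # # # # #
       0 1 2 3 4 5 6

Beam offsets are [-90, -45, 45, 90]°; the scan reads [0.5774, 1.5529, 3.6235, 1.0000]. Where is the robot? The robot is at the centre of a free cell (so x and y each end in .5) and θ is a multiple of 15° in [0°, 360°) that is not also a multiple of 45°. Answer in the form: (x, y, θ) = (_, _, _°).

The pose lattice has 16·16 = 256 candidates. Test each by forward raycasting.
  (2.5, 4.5, 105°): beam 1 = 1.9319 ≠ 0.5774 ✗
  (2.5, 4.5, 75°): beam 1 = 3.6235 ≠ 0.5774 ✗
  (1.5, 1.5, 195°): beam 1 = 1.5529 ≠ 0.5774 ✗
  (3.5, 2.5, 165°): beam 1 = 2.5882 ≠ 0.5774 ✗
  …
  (1.5, 2.5, 300°): r_1=0.5774, r_2=1.5529, r_3=3.6235, r_4=1.0000 — all match ✓
Only this pose fits every beam.

(x, y, θ) = (1.5, 2.5, 300°)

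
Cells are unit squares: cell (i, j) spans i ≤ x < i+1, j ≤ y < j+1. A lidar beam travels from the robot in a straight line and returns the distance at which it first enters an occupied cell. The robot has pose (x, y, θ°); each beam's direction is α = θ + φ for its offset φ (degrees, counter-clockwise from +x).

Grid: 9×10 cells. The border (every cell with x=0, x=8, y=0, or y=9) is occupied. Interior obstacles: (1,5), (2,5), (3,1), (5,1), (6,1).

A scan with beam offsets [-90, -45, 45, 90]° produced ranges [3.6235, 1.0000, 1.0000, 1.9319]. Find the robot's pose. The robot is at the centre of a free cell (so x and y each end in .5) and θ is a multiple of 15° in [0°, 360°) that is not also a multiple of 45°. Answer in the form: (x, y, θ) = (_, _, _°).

(x, y, θ) = (4.5, 2.5, 255°)

The pose lattice has 51·16 = 816 candidates. Test each by forward raycasting.
  (6.5, 7.5, 165°): beam 1 = 1.5529 ≠ 3.6235 ✗
  (5.5, 6.5, 60°): beam 1 = 2.8868 ≠ 3.6235 ✗
  (4.5, 4.5, 285°): beam 2 = 2.8868 ≠ 1.0000 ✗
  (3.5, 7.5, 345°): beam 1 = 1.9319 ≠ 3.6235 ✗
  (3.5, 8.5, 210°): beam 1 = 0.5774 ≠ 3.6235 ✗
  …
  (4.5, 2.5, 255°): r_1=3.6235, r_2=1.0000, r_3=1.0000, r_4=1.9319 — all match ✓
No second candidate reproduces the full scan.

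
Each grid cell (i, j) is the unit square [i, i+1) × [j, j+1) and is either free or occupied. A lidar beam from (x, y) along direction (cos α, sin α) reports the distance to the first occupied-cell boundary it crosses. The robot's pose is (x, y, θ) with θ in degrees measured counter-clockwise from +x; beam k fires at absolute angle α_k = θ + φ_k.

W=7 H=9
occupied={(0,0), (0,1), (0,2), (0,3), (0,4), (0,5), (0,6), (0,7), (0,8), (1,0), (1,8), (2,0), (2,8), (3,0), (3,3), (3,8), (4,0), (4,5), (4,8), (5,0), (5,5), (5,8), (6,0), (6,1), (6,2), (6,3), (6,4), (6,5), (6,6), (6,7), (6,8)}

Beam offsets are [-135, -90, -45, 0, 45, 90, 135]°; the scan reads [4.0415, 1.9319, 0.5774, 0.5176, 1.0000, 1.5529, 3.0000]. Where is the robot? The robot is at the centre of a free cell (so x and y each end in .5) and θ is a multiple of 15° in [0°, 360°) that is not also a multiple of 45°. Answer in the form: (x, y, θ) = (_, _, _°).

(x, y, θ) = (4.5, 1.5, 285°)

The pose lattice has 32·16 = 512 candidates. Test each by forward raycasting.
  (5.5, 7.5, 285°): beam 1 = 1.0000 ≠ 4.0415 ✗
  (4.5, 3.5, 255°): beam 1 = 5.1962 ≠ 4.0415 ✗
  (2.5, 6.5, 255°): beam 1 = 1.7321 ≠ 4.0415 ✗
  (3.5, 5.5, 285°): beam 1 = 2.8868 ≠ 4.0415 ✗
  …
  (4.5, 1.5, 285°): r_1=4.0415, r_2=1.9319, r_3=0.5774, r_4=0.5176, r_5=1.0000, r_6=1.5529, r_7=3.0000 — all match ✓
Only this pose fits every beam.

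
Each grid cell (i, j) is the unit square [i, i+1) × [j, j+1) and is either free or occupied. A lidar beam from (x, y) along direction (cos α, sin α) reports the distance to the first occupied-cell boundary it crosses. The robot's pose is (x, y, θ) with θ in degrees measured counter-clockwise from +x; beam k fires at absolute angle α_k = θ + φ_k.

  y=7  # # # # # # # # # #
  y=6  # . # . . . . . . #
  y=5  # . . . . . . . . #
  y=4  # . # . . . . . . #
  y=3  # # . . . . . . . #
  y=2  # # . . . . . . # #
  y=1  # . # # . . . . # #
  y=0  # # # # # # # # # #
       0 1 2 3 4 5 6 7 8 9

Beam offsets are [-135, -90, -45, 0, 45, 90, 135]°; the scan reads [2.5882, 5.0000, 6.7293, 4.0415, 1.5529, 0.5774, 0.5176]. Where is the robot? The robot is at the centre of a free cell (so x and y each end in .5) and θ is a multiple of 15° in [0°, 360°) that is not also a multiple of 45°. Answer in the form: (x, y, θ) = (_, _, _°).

The pose lattice has 40·16 = 640 candidates. Test each by forward raycasting.
  (3.5, 4.5, 150°): beam 1 = 5.6940 ≠ 2.5882 ✗
  (7.5, 5.5, 285°): beam 1 = 3.0000 ≠ 2.5882 ✗
  (2.5, 3.5, 60°): beam 1 = 1.5529 ≠ 2.5882 ✗
  (6.5, 4.5, 255°): beam 1 = 2.8868 ≠ 2.5882 ✗
  (8.5, 6.5, 345°): beam 1 = 7.5056 ≠ 2.5882 ✗
  …
  (8.5, 4.5, 240°): r_1=2.5882, r_2=5.0000, r_3=6.7293, r_4=4.0415, r_5=1.5529, r_6=0.5774, r_7=0.5176 — all match ✓
Unique over the lattice → pose = (8.5, 4.5, 240°).

(x, y, θ) = (8.5, 4.5, 240°)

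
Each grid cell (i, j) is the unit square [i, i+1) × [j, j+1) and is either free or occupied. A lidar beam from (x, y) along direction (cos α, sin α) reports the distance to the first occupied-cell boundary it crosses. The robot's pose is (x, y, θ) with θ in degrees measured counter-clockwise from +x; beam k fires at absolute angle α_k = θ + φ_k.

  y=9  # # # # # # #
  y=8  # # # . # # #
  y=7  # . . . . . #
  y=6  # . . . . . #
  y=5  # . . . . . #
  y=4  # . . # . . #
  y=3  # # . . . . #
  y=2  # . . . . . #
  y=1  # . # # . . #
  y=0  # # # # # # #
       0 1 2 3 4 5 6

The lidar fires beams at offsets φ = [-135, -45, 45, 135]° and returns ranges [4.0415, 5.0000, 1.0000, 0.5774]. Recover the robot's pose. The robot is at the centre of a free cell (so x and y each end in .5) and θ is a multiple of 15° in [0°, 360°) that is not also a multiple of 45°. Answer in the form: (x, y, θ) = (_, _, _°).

Enumerate (i+0.5, j+0.5, θ) over the 32 free cells and 16 admissible headings. For each, cast all 4 beams and compare to the given ranges.
  (5.5, 7.5, 15°): beam 1 = 3.0000 ≠ 4.0415 ✗
  (2.5, 2.5, 330°): beam 1 = 1.5529 ≠ 4.0415 ✗
  (5.5, 6.5, 165°): beam 1 = 0.5774 ≠ 4.0415 ✗
  (2.5, 4.5, 300°): beam 1 = 1.5529 ≠ 4.0415 ✗
  …
  (1.5, 5.5, 75°): r_1=4.0415, r_2=5.0000, r_3=1.0000, r_4=0.5774 — all match ✓
Unique over the lattice → pose = (1.5, 5.5, 75°).

(x, y, θ) = (1.5, 5.5, 75°)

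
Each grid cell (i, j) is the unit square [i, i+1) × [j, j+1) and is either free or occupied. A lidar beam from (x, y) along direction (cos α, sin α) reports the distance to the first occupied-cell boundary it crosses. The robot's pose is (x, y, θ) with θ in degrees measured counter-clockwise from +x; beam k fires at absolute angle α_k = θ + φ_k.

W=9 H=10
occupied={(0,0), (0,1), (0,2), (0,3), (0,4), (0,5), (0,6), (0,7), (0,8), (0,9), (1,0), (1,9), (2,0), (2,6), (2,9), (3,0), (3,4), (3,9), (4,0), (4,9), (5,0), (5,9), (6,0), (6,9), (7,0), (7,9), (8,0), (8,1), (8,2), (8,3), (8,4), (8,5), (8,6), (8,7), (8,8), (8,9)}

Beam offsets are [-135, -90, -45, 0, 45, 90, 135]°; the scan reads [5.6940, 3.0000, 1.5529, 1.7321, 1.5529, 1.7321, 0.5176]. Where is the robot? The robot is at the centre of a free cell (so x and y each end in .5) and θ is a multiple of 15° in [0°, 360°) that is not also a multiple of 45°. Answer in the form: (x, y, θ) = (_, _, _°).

Candidates: 54 free-cell centres × 16 headings = 864 poses. Raycast each; keep the one whose scan matches to 4 dp.
  (3.5, 3.5, 195°): beam 1 = 0.5774 ≠ 5.6940 ✗
  (3.5, 8.5, 195°): beam 1 = 0.5774 ≠ 5.6940 ✗
  (3.5, 6.5, 330°): beam 1 = 0.5176 ≠ 5.6940 ✗
  (2.5, 4.5, 195°): beam 1 = 5.1962 ≠ 5.6940 ✗
  …
  (2.5, 7.5, 120°): r_1=5.6940, r_2=3.0000, r_3=1.5529, r_4=1.7321, r_5=1.5529, r_6=1.7321, r_7=0.5176 — all match ✓
Only this pose fits every beam.

(x, y, θ) = (2.5, 7.5, 120°)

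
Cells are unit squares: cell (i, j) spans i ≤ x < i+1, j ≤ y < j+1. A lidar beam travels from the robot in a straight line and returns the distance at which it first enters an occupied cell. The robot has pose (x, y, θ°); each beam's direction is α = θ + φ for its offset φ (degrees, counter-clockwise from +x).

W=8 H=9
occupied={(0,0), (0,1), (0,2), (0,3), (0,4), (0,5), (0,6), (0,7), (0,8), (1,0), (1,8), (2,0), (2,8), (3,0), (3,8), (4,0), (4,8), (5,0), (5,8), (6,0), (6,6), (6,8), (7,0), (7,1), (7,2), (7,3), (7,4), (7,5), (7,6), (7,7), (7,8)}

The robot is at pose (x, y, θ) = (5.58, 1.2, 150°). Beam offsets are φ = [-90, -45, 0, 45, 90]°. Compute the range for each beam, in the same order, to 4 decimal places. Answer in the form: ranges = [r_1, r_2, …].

ranges = [2.8400, 7.0399, 5.2885, 0.7727, 0.2309]

beam 1: φ=-90°, α=60°
  dir = (cos 60°, sin 60°) = (0.5000, 0.8660); from cell (5,1)
  next x-line at t=0.8400, next y-line at t=0.9238; Δt_x=2.0000, Δt_y=1.1547
    x: enter (6,1) at t=0.8400
    y: enter (6,2) at t=0.9238
    y: enter (6,3) at t=2.0785
    x: enter (7,3) at t=2.8400 ← occupied
  → r_1 = 2.8400
beam 2: φ=-45°, α=105°
  dir = (cos 105°, sin 105°) = (-0.2588, 0.9659); from cell (5,1)
  next x-line at t=2.2409, next y-line at t=0.8282; Δt_x=3.8637, Δt_y=1.0353
    y: enter (5,2) at t=0.8282
    y: enter (5,3) at t=1.8635
    x: enter (4,3) at t=2.2409
    y: enter (4,4) at t=2.8988
    y: enter (4,5) at t=3.9340
    y: enter (4,6) at t=4.9693
    y: enter (4,7) at t=6.0046
    x: enter (3,7) at t=6.1047
    y: enter (3,8) at t=7.0399 ← occupied
  → r_2 = 7.0399
beam 3: φ=0°, α=150°
  dir = (cos 150°, sin 150°) = (-0.8660, 0.5000); from cell (5,1)
  next x-line at t=0.6697, next y-line at t=1.6000; Δt_x=1.1547, Δt_y=2.0000
    x: enter (4,1) at t=0.6697
    y: enter (4,2) at t=1.6000
    x: enter (3,2) at t=1.8244
    x: enter (2,2) at t=2.9791
    y: enter (2,3) at t=3.6000
    x: enter (1,3) at t=4.1338
    x: enter (0,3) at t=5.2885 ← occupied
  → r_3 = 5.2885
beam 4: φ=45°, α=195°
  dir = (cos 195°, sin 195°) = (-0.9659, -0.2588); from cell (5,1)
  next x-line at t=0.6005, next y-line at t=0.7727; Δt_x=1.0353, Δt_y=3.8637
    x: enter (4,1) at t=0.6005
    y: enter (4,0) at t=0.7727 ← occupied
  → r_4 = 0.7727
beam 5: φ=90°, α=240°
  dir = (cos 240°, sin 240°) = (-0.5000, -0.8660); from cell (5,1)
  next x-line at t=1.1600, next y-line at t=0.2309; Δt_x=2.0000, Δt_y=1.1547
    y: enter (5,0) at t=0.2309 ← occupied
  → r_5 = 0.2309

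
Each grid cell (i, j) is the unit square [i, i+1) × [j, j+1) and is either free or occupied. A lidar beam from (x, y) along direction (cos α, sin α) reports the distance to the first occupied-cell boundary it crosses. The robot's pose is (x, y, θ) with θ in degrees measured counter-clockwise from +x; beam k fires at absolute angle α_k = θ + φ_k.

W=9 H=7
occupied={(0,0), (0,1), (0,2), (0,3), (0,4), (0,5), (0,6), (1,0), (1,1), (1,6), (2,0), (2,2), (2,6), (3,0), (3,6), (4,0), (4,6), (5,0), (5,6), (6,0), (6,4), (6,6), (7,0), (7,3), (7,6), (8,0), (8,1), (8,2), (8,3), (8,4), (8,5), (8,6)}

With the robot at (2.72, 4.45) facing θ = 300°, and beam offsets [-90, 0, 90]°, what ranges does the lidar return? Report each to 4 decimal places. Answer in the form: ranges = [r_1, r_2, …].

beam 1: φ=-90°, α=210°
  cosα=-0.8660 sinα=-0.5000 | (2,4) | tMaxX 0.8314 tMaxY 0.9000 | tΔX 1.1547 tΔY 2.0000
    t=0.8314 [x] (1,4)
    t=0.9000 [y] (1,3)
    t=1.9861 [x] (0,3) — stop
  → r_1 = 1.9861
beam 2: φ=0°, α=300°
  cosα=0.5000 sinα=-0.8660 | (2,4) | tMaxX 0.5600 tMaxY 0.5196 | tΔX 2.0000 tΔY 1.1547
    t=0.5196 [y] (2,3)
    t=0.5600 [x] (3,3)
    t=1.6743 [y] (3,2)
    t=2.5600 [x] (4,2)
    t=2.8290 [y] (4,1)
    t=3.9837 [y] (4,0) — stop
  → r_2 = 3.9837
beam 3: φ=90°, α=30°
  cosα=0.8660 sinα=0.5000 | (2,4) | tMaxX 0.3233 tMaxY 1.1000 | tΔX 1.1547 tΔY 2.0000
    t=0.3233 [x] (3,4)
    t=1.1000 [y] (3,5)
    t=1.4780 [x] (4,5)
    t=2.6327 [x] (5,5)
    t=3.1000 [y] (5,6) — stop
  → r_3 = 3.1000

ranges = [1.9861, 3.9837, 3.1000]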